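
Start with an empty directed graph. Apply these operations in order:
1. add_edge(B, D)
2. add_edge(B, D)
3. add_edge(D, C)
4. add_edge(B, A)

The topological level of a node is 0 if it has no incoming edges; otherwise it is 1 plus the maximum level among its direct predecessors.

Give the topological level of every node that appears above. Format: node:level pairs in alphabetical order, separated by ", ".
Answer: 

Op 1: add_edge(B, D). Edges now: 1
Op 2: add_edge(B, D) (duplicate, no change). Edges now: 1
Op 3: add_edge(D, C). Edges now: 2
Op 4: add_edge(B, A). Edges now: 3
Compute levels (Kahn BFS):
  sources (in-degree 0): B
  process B: level=0
    B->A: in-degree(A)=0, level(A)=1, enqueue
    B->D: in-degree(D)=0, level(D)=1, enqueue
  process A: level=1
  process D: level=1
    D->C: in-degree(C)=0, level(C)=2, enqueue
  process C: level=2
All levels: A:1, B:0, C:2, D:1

Answer: A:1, B:0, C:2, D:1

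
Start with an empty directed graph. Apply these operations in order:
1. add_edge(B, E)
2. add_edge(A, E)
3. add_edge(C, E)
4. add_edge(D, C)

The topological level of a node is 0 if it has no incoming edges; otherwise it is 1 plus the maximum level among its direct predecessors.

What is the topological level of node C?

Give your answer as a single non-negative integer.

Answer: 1

Derivation:
Op 1: add_edge(B, E). Edges now: 1
Op 2: add_edge(A, E). Edges now: 2
Op 3: add_edge(C, E). Edges now: 3
Op 4: add_edge(D, C). Edges now: 4
Compute levels (Kahn BFS):
  sources (in-degree 0): A, B, D
  process A: level=0
    A->E: in-degree(E)=2, level(E)>=1
  process B: level=0
    B->E: in-degree(E)=1, level(E)>=1
  process D: level=0
    D->C: in-degree(C)=0, level(C)=1, enqueue
  process C: level=1
    C->E: in-degree(E)=0, level(E)=2, enqueue
  process E: level=2
All levels: A:0, B:0, C:1, D:0, E:2
level(C) = 1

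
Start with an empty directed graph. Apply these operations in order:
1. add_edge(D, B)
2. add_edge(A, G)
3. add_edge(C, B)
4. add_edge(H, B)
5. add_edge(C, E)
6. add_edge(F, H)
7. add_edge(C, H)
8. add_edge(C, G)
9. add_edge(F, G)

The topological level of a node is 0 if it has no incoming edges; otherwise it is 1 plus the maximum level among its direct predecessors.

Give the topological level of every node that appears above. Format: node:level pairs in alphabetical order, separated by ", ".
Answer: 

Answer: A:0, B:2, C:0, D:0, E:1, F:0, G:1, H:1

Derivation:
Op 1: add_edge(D, B). Edges now: 1
Op 2: add_edge(A, G). Edges now: 2
Op 3: add_edge(C, B). Edges now: 3
Op 4: add_edge(H, B). Edges now: 4
Op 5: add_edge(C, E). Edges now: 5
Op 6: add_edge(F, H). Edges now: 6
Op 7: add_edge(C, H). Edges now: 7
Op 8: add_edge(C, G). Edges now: 8
Op 9: add_edge(F, G). Edges now: 9
Compute levels (Kahn BFS):
  sources (in-degree 0): A, C, D, F
  process A: level=0
    A->G: in-degree(G)=2, level(G)>=1
  process C: level=0
    C->B: in-degree(B)=2, level(B)>=1
    C->E: in-degree(E)=0, level(E)=1, enqueue
    C->G: in-degree(G)=1, level(G)>=1
    C->H: in-degree(H)=1, level(H)>=1
  process D: level=0
    D->B: in-degree(B)=1, level(B)>=1
  process F: level=0
    F->G: in-degree(G)=0, level(G)=1, enqueue
    F->H: in-degree(H)=0, level(H)=1, enqueue
  process E: level=1
  process G: level=1
  process H: level=1
    H->B: in-degree(B)=0, level(B)=2, enqueue
  process B: level=2
All levels: A:0, B:2, C:0, D:0, E:1, F:0, G:1, H:1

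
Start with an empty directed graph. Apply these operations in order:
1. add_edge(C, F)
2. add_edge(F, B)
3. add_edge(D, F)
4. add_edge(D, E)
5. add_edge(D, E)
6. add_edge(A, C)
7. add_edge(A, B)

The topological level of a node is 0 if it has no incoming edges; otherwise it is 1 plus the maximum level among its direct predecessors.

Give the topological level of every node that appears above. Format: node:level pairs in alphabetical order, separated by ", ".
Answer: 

Op 1: add_edge(C, F). Edges now: 1
Op 2: add_edge(F, B). Edges now: 2
Op 3: add_edge(D, F). Edges now: 3
Op 4: add_edge(D, E). Edges now: 4
Op 5: add_edge(D, E) (duplicate, no change). Edges now: 4
Op 6: add_edge(A, C). Edges now: 5
Op 7: add_edge(A, B). Edges now: 6
Compute levels (Kahn BFS):
  sources (in-degree 0): A, D
  process A: level=0
    A->B: in-degree(B)=1, level(B)>=1
    A->C: in-degree(C)=0, level(C)=1, enqueue
  process D: level=0
    D->E: in-degree(E)=0, level(E)=1, enqueue
    D->F: in-degree(F)=1, level(F)>=1
  process C: level=1
    C->F: in-degree(F)=0, level(F)=2, enqueue
  process E: level=1
  process F: level=2
    F->B: in-degree(B)=0, level(B)=3, enqueue
  process B: level=3
All levels: A:0, B:3, C:1, D:0, E:1, F:2

Answer: A:0, B:3, C:1, D:0, E:1, F:2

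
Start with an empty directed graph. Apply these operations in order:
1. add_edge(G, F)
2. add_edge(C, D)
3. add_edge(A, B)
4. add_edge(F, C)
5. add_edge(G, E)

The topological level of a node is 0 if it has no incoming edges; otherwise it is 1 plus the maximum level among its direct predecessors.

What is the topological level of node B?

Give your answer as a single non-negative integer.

Answer: 1

Derivation:
Op 1: add_edge(G, F). Edges now: 1
Op 2: add_edge(C, D). Edges now: 2
Op 3: add_edge(A, B). Edges now: 3
Op 4: add_edge(F, C). Edges now: 4
Op 5: add_edge(G, E). Edges now: 5
Compute levels (Kahn BFS):
  sources (in-degree 0): A, G
  process A: level=0
    A->B: in-degree(B)=0, level(B)=1, enqueue
  process G: level=0
    G->E: in-degree(E)=0, level(E)=1, enqueue
    G->F: in-degree(F)=0, level(F)=1, enqueue
  process B: level=1
  process E: level=1
  process F: level=1
    F->C: in-degree(C)=0, level(C)=2, enqueue
  process C: level=2
    C->D: in-degree(D)=0, level(D)=3, enqueue
  process D: level=3
All levels: A:0, B:1, C:2, D:3, E:1, F:1, G:0
level(B) = 1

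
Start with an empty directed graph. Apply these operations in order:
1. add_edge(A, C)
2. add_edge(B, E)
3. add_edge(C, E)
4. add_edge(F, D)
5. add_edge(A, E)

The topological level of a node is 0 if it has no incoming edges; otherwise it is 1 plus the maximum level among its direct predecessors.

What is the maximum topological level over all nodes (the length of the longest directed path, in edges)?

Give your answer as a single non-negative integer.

Op 1: add_edge(A, C). Edges now: 1
Op 2: add_edge(B, E). Edges now: 2
Op 3: add_edge(C, E). Edges now: 3
Op 4: add_edge(F, D). Edges now: 4
Op 5: add_edge(A, E). Edges now: 5
Compute levels (Kahn BFS):
  sources (in-degree 0): A, B, F
  process A: level=0
    A->C: in-degree(C)=0, level(C)=1, enqueue
    A->E: in-degree(E)=2, level(E)>=1
  process B: level=0
    B->E: in-degree(E)=1, level(E)>=1
  process F: level=0
    F->D: in-degree(D)=0, level(D)=1, enqueue
  process C: level=1
    C->E: in-degree(E)=0, level(E)=2, enqueue
  process D: level=1
  process E: level=2
All levels: A:0, B:0, C:1, D:1, E:2, F:0
max level = 2

Answer: 2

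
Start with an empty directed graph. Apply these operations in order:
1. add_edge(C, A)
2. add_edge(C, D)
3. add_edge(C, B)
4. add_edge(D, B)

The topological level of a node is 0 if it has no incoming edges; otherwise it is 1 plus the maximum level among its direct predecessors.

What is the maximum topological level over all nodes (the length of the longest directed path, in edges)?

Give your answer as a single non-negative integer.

Op 1: add_edge(C, A). Edges now: 1
Op 2: add_edge(C, D). Edges now: 2
Op 3: add_edge(C, B). Edges now: 3
Op 4: add_edge(D, B). Edges now: 4
Compute levels (Kahn BFS):
  sources (in-degree 0): C
  process C: level=0
    C->A: in-degree(A)=0, level(A)=1, enqueue
    C->B: in-degree(B)=1, level(B)>=1
    C->D: in-degree(D)=0, level(D)=1, enqueue
  process A: level=1
  process D: level=1
    D->B: in-degree(B)=0, level(B)=2, enqueue
  process B: level=2
All levels: A:1, B:2, C:0, D:1
max level = 2

Answer: 2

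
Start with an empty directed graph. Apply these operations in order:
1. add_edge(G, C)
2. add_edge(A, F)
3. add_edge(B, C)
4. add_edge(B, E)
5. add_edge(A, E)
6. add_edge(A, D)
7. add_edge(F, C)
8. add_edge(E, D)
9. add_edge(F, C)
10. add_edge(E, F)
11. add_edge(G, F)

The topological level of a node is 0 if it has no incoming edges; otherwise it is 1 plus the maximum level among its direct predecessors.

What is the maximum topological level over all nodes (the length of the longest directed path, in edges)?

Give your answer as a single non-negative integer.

Op 1: add_edge(G, C). Edges now: 1
Op 2: add_edge(A, F). Edges now: 2
Op 3: add_edge(B, C). Edges now: 3
Op 4: add_edge(B, E). Edges now: 4
Op 5: add_edge(A, E). Edges now: 5
Op 6: add_edge(A, D). Edges now: 6
Op 7: add_edge(F, C). Edges now: 7
Op 8: add_edge(E, D). Edges now: 8
Op 9: add_edge(F, C) (duplicate, no change). Edges now: 8
Op 10: add_edge(E, F). Edges now: 9
Op 11: add_edge(G, F). Edges now: 10
Compute levels (Kahn BFS):
  sources (in-degree 0): A, B, G
  process A: level=0
    A->D: in-degree(D)=1, level(D)>=1
    A->E: in-degree(E)=1, level(E)>=1
    A->F: in-degree(F)=2, level(F)>=1
  process B: level=0
    B->C: in-degree(C)=2, level(C)>=1
    B->E: in-degree(E)=0, level(E)=1, enqueue
  process G: level=0
    G->C: in-degree(C)=1, level(C)>=1
    G->F: in-degree(F)=1, level(F)>=1
  process E: level=1
    E->D: in-degree(D)=0, level(D)=2, enqueue
    E->F: in-degree(F)=0, level(F)=2, enqueue
  process D: level=2
  process F: level=2
    F->C: in-degree(C)=0, level(C)=3, enqueue
  process C: level=3
All levels: A:0, B:0, C:3, D:2, E:1, F:2, G:0
max level = 3

Answer: 3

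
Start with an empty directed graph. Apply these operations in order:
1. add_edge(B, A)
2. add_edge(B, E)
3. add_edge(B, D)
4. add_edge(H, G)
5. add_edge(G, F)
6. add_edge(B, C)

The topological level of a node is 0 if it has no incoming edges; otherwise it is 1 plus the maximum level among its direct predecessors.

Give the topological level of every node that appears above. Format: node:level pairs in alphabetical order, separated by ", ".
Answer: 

Op 1: add_edge(B, A). Edges now: 1
Op 2: add_edge(B, E). Edges now: 2
Op 3: add_edge(B, D). Edges now: 3
Op 4: add_edge(H, G). Edges now: 4
Op 5: add_edge(G, F). Edges now: 5
Op 6: add_edge(B, C). Edges now: 6
Compute levels (Kahn BFS):
  sources (in-degree 0): B, H
  process B: level=0
    B->A: in-degree(A)=0, level(A)=1, enqueue
    B->C: in-degree(C)=0, level(C)=1, enqueue
    B->D: in-degree(D)=0, level(D)=1, enqueue
    B->E: in-degree(E)=0, level(E)=1, enqueue
  process H: level=0
    H->G: in-degree(G)=0, level(G)=1, enqueue
  process A: level=1
  process C: level=1
  process D: level=1
  process E: level=1
  process G: level=1
    G->F: in-degree(F)=0, level(F)=2, enqueue
  process F: level=2
All levels: A:1, B:0, C:1, D:1, E:1, F:2, G:1, H:0

Answer: A:1, B:0, C:1, D:1, E:1, F:2, G:1, H:0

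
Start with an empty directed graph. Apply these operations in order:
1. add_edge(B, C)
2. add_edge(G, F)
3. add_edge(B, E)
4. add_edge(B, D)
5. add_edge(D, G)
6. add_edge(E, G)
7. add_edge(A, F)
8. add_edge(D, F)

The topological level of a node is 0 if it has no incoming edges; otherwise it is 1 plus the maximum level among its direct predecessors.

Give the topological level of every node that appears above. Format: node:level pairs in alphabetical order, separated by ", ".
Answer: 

Op 1: add_edge(B, C). Edges now: 1
Op 2: add_edge(G, F). Edges now: 2
Op 3: add_edge(B, E). Edges now: 3
Op 4: add_edge(B, D). Edges now: 4
Op 5: add_edge(D, G). Edges now: 5
Op 6: add_edge(E, G). Edges now: 6
Op 7: add_edge(A, F). Edges now: 7
Op 8: add_edge(D, F). Edges now: 8
Compute levels (Kahn BFS):
  sources (in-degree 0): A, B
  process A: level=0
    A->F: in-degree(F)=2, level(F)>=1
  process B: level=0
    B->C: in-degree(C)=0, level(C)=1, enqueue
    B->D: in-degree(D)=0, level(D)=1, enqueue
    B->E: in-degree(E)=0, level(E)=1, enqueue
  process C: level=1
  process D: level=1
    D->F: in-degree(F)=1, level(F)>=2
    D->G: in-degree(G)=1, level(G)>=2
  process E: level=1
    E->G: in-degree(G)=0, level(G)=2, enqueue
  process G: level=2
    G->F: in-degree(F)=0, level(F)=3, enqueue
  process F: level=3
All levels: A:0, B:0, C:1, D:1, E:1, F:3, G:2

Answer: A:0, B:0, C:1, D:1, E:1, F:3, G:2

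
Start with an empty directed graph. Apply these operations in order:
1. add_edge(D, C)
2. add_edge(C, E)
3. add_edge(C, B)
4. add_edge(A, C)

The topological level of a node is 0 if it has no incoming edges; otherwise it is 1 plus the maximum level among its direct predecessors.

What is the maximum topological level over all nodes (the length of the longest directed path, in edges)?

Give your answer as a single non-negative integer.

Answer: 2

Derivation:
Op 1: add_edge(D, C). Edges now: 1
Op 2: add_edge(C, E). Edges now: 2
Op 3: add_edge(C, B). Edges now: 3
Op 4: add_edge(A, C). Edges now: 4
Compute levels (Kahn BFS):
  sources (in-degree 0): A, D
  process A: level=0
    A->C: in-degree(C)=1, level(C)>=1
  process D: level=0
    D->C: in-degree(C)=0, level(C)=1, enqueue
  process C: level=1
    C->B: in-degree(B)=0, level(B)=2, enqueue
    C->E: in-degree(E)=0, level(E)=2, enqueue
  process B: level=2
  process E: level=2
All levels: A:0, B:2, C:1, D:0, E:2
max level = 2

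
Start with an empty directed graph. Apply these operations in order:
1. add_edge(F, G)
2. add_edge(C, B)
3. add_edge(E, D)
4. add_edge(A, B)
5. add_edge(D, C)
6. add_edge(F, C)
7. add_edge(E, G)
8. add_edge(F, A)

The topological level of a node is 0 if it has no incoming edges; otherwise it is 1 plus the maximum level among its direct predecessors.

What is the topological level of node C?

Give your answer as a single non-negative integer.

Answer: 2

Derivation:
Op 1: add_edge(F, G). Edges now: 1
Op 2: add_edge(C, B). Edges now: 2
Op 3: add_edge(E, D). Edges now: 3
Op 4: add_edge(A, B). Edges now: 4
Op 5: add_edge(D, C). Edges now: 5
Op 6: add_edge(F, C). Edges now: 6
Op 7: add_edge(E, G). Edges now: 7
Op 8: add_edge(F, A). Edges now: 8
Compute levels (Kahn BFS):
  sources (in-degree 0): E, F
  process E: level=0
    E->D: in-degree(D)=0, level(D)=1, enqueue
    E->G: in-degree(G)=1, level(G)>=1
  process F: level=0
    F->A: in-degree(A)=0, level(A)=1, enqueue
    F->C: in-degree(C)=1, level(C)>=1
    F->G: in-degree(G)=0, level(G)=1, enqueue
  process D: level=1
    D->C: in-degree(C)=0, level(C)=2, enqueue
  process A: level=1
    A->B: in-degree(B)=1, level(B)>=2
  process G: level=1
  process C: level=2
    C->B: in-degree(B)=0, level(B)=3, enqueue
  process B: level=3
All levels: A:1, B:3, C:2, D:1, E:0, F:0, G:1
level(C) = 2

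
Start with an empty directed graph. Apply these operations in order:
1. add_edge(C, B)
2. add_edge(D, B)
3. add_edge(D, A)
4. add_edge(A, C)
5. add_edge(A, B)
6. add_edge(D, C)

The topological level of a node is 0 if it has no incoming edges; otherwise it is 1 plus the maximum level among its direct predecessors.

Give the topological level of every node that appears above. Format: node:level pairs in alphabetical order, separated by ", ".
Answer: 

Op 1: add_edge(C, B). Edges now: 1
Op 2: add_edge(D, B). Edges now: 2
Op 3: add_edge(D, A). Edges now: 3
Op 4: add_edge(A, C). Edges now: 4
Op 5: add_edge(A, B). Edges now: 5
Op 6: add_edge(D, C). Edges now: 6
Compute levels (Kahn BFS):
  sources (in-degree 0): D
  process D: level=0
    D->A: in-degree(A)=0, level(A)=1, enqueue
    D->B: in-degree(B)=2, level(B)>=1
    D->C: in-degree(C)=1, level(C)>=1
  process A: level=1
    A->B: in-degree(B)=1, level(B)>=2
    A->C: in-degree(C)=0, level(C)=2, enqueue
  process C: level=2
    C->B: in-degree(B)=0, level(B)=3, enqueue
  process B: level=3
All levels: A:1, B:3, C:2, D:0

Answer: A:1, B:3, C:2, D:0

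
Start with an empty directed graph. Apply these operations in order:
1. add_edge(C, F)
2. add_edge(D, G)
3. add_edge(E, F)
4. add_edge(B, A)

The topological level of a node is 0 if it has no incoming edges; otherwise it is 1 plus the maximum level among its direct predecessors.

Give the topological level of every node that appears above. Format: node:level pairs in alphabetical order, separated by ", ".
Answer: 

Answer: A:1, B:0, C:0, D:0, E:0, F:1, G:1

Derivation:
Op 1: add_edge(C, F). Edges now: 1
Op 2: add_edge(D, G). Edges now: 2
Op 3: add_edge(E, F). Edges now: 3
Op 4: add_edge(B, A). Edges now: 4
Compute levels (Kahn BFS):
  sources (in-degree 0): B, C, D, E
  process B: level=0
    B->A: in-degree(A)=0, level(A)=1, enqueue
  process C: level=0
    C->F: in-degree(F)=1, level(F)>=1
  process D: level=0
    D->G: in-degree(G)=0, level(G)=1, enqueue
  process E: level=0
    E->F: in-degree(F)=0, level(F)=1, enqueue
  process A: level=1
  process G: level=1
  process F: level=1
All levels: A:1, B:0, C:0, D:0, E:0, F:1, G:1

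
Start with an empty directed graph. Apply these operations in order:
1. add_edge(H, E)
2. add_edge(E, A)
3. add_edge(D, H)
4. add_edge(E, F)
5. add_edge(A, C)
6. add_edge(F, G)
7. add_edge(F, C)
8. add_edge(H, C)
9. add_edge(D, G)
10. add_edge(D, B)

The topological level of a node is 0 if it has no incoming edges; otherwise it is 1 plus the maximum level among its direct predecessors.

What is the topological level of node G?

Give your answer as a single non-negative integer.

Answer: 4

Derivation:
Op 1: add_edge(H, E). Edges now: 1
Op 2: add_edge(E, A). Edges now: 2
Op 3: add_edge(D, H). Edges now: 3
Op 4: add_edge(E, F). Edges now: 4
Op 5: add_edge(A, C). Edges now: 5
Op 6: add_edge(F, G). Edges now: 6
Op 7: add_edge(F, C). Edges now: 7
Op 8: add_edge(H, C). Edges now: 8
Op 9: add_edge(D, G). Edges now: 9
Op 10: add_edge(D, B). Edges now: 10
Compute levels (Kahn BFS):
  sources (in-degree 0): D
  process D: level=0
    D->B: in-degree(B)=0, level(B)=1, enqueue
    D->G: in-degree(G)=1, level(G)>=1
    D->H: in-degree(H)=0, level(H)=1, enqueue
  process B: level=1
  process H: level=1
    H->C: in-degree(C)=2, level(C)>=2
    H->E: in-degree(E)=0, level(E)=2, enqueue
  process E: level=2
    E->A: in-degree(A)=0, level(A)=3, enqueue
    E->F: in-degree(F)=0, level(F)=3, enqueue
  process A: level=3
    A->C: in-degree(C)=1, level(C)>=4
  process F: level=3
    F->C: in-degree(C)=0, level(C)=4, enqueue
    F->G: in-degree(G)=0, level(G)=4, enqueue
  process C: level=4
  process G: level=4
All levels: A:3, B:1, C:4, D:0, E:2, F:3, G:4, H:1
level(G) = 4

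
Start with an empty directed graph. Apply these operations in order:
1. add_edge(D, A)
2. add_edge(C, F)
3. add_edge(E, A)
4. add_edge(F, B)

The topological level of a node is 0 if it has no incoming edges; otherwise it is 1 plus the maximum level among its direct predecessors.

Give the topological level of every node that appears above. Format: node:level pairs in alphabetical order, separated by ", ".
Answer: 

Op 1: add_edge(D, A). Edges now: 1
Op 2: add_edge(C, F). Edges now: 2
Op 3: add_edge(E, A). Edges now: 3
Op 4: add_edge(F, B). Edges now: 4
Compute levels (Kahn BFS):
  sources (in-degree 0): C, D, E
  process C: level=0
    C->F: in-degree(F)=0, level(F)=1, enqueue
  process D: level=0
    D->A: in-degree(A)=1, level(A)>=1
  process E: level=0
    E->A: in-degree(A)=0, level(A)=1, enqueue
  process F: level=1
    F->B: in-degree(B)=0, level(B)=2, enqueue
  process A: level=1
  process B: level=2
All levels: A:1, B:2, C:0, D:0, E:0, F:1

Answer: A:1, B:2, C:0, D:0, E:0, F:1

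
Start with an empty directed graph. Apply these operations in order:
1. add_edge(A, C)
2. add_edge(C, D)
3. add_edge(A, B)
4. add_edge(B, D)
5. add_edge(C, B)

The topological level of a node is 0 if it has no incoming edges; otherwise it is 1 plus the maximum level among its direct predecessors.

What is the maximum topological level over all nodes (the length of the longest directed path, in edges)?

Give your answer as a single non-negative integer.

Answer: 3

Derivation:
Op 1: add_edge(A, C). Edges now: 1
Op 2: add_edge(C, D). Edges now: 2
Op 3: add_edge(A, B). Edges now: 3
Op 4: add_edge(B, D). Edges now: 4
Op 5: add_edge(C, B). Edges now: 5
Compute levels (Kahn BFS):
  sources (in-degree 0): A
  process A: level=0
    A->B: in-degree(B)=1, level(B)>=1
    A->C: in-degree(C)=0, level(C)=1, enqueue
  process C: level=1
    C->B: in-degree(B)=0, level(B)=2, enqueue
    C->D: in-degree(D)=1, level(D)>=2
  process B: level=2
    B->D: in-degree(D)=0, level(D)=3, enqueue
  process D: level=3
All levels: A:0, B:2, C:1, D:3
max level = 3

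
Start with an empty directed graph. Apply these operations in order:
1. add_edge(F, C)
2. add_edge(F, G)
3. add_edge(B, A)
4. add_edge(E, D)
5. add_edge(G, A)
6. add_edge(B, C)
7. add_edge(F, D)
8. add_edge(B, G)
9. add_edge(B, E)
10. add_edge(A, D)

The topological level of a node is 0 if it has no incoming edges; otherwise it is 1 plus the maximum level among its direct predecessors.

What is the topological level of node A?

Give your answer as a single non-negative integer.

Op 1: add_edge(F, C). Edges now: 1
Op 2: add_edge(F, G). Edges now: 2
Op 3: add_edge(B, A). Edges now: 3
Op 4: add_edge(E, D). Edges now: 4
Op 5: add_edge(G, A). Edges now: 5
Op 6: add_edge(B, C). Edges now: 6
Op 7: add_edge(F, D). Edges now: 7
Op 8: add_edge(B, G). Edges now: 8
Op 9: add_edge(B, E). Edges now: 9
Op 10: add_edge(A, D). Edges now: 10
Compute levels (Kahn BFS):
  sources (in-degree 0): B, F
  process B: level=0
    B->A: in-degree(A)=1, level(A)>=1
    B->C: in-degree(C)=1, level(C)>=1
    B->E: in-degree(E)=0, level(E)=1, enqueue
    B->G: in-degree(G)=1, level(G)>=1
  process F: level=0
    F->C: in-degree(C)=0, level(C)=1, enqueue
    F->D: in-degree(D)=2, level(D)>=1
    F->G: in-degree(G)=0, level(G)=1, enqueue
  process E: level=1
    E->D: in-degree(D)=1, level(D)>=2
  process C: level=1
  process G: level=1
    G->A: in-degree(A)=0, level(A)=2, enqueue
  process A: level=2
    A->D: in-degree(D)=0, level(D)=3, enqueue
  process D: level=3
All levels: A:2, B:0, C:1, D:3, E:1, F:0, G:1
level(A) = 2

Answer: 2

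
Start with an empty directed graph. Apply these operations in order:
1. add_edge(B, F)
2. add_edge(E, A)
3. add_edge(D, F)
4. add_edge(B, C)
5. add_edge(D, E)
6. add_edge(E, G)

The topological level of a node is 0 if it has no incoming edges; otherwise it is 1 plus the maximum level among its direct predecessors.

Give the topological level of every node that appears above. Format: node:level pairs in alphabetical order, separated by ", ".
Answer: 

Op 1: add_edge(B, F). Edges now: 1
Op 2: add_edge(E, A). Edges now: 2
Op 3: add_edge(D, F). Edges now: 3
Op 4: add_edge(B, C). Edges now: 4
Op 5: add_edge(D, E). Edges now: 5
Op 6: add_edge(E, G). Edges now: 6
Compute levels (Kahn BFS):
  sources (in-degree 0): B, D
  process B: level=0
    B->C: in-degree(C)=0, level(C)=1, enqueue
    B->F: in-degree(F)=1, level(F)>=1
  process D: level=0
    D->E: in-degree(E)=0, level(E)=1, enqueue
    D->F: in-degree(F)=0, level(F)=1, enqueue
  process C: level=1
  process E: level=1
    E->A: in-degree(A)=0, level(A)=2, enqueue
    E->G: in-degree(G)=0, level(G)=2, enqueue
  process F: level=1
  process A: level=2
  process G: level=2
All levels: A:2, B:0, C:1, D:0, E:1, F:1, G:2

Answer: A:2, B:0, C:1, D:0, E:1, F:1, G:2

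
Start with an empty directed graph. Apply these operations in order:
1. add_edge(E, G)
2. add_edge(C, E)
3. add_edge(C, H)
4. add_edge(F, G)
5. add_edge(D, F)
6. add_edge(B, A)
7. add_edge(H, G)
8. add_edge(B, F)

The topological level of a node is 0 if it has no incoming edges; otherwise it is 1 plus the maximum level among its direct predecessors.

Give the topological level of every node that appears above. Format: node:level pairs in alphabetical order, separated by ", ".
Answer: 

Op 1: add_edge(E, G). Edges now: 1
Op 2: add_edge(C, E). Edges now: 2
Op 3: add_edge(C, H). Edges now: 3
Op 4: add_edge(F, G). Edges now: 4
Op 5: add_edge(D, F). Edges now: 5
Op 6: add_edge(B, A). Edges now: 6
Op 7: add_edge(H, G). Edges now: 7
Op 8: add_edge(B, F). Edges now: 8
Compute levels (Kahn BFS):
  sources (in-degree 0): B, C, D
  process B: level=0
    B->A: in-degree(A)=0, level(A)=1, enqueue
    B->F: in-degree(F)=1, level(F)>=1
  process C: level=0
    C->E: in-degree(E)=0, level(E)=1, enqueue
    C->H: in-degree(H)=0, level(H)=1, enqueue
  process D: level=0
    D->F: in-degree(F)=0, level(F)=1, enqueue
  process A: level=1
  process E: level=1
    E->G: in-degree(G)=2, level(G)>=2
  process H: level=1
    H->G: in-degree(G)=1, level(G)>=2
  process F: level=1
    F->G: in-degree(G)=0, level(G)=2, enqueue
  process G: level=2
All levels: A:1, B:0, C:0, D:0, E:1, F:1, G:2, H:1

Answer: A:1, B:0, C:0, D:0, E:1, F:1, G:2, H:1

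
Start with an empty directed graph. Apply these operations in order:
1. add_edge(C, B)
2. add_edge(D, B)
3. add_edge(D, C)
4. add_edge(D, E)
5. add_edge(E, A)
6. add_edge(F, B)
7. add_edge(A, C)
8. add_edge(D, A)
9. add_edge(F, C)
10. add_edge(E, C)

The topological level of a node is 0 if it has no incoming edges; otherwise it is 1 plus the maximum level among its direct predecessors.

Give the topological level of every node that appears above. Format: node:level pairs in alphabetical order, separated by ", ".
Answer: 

Answer: A:2, B:4, C:3, D:0, E:1, F:0

Derivation:
Op 1: add_edge(C, B). Edges now: 1
Op 2: add_edge(D, B). Edges now: 2
Op 3: add_edge(D, C). Edges now: 3
Op 4: add_edge(D, E). Edges now: 4
Op 5: add_edge(E, A). Edges now: 5
Op 6: add_edge(F, B). Edges now: 6
Op 7: add_edge(A, C). Edges now: 7
Op 8: add_edge(D, A). Edges now: 8
Op 9: add_edge(F, C). Edges now: 9
Op 10: add_edge(E, C). Edges now: 10
Compute levels (Kahn BFS):
  sources (in-degree 0): D, F
  process D: level=0
    D->A: in-degree(A)=1, level(A)>=1
    D->B: in-degree(B)=2, level(B)>=1
    D->C: in-degree(C)=3, level(C)>=1
    D->E: in-degree(E)=0, level(E)=1, enqueue
  process F: level=0
    F->B: in-degree(B)=1, level(B)>=1
    F->C: in-degree(C)=2, level(C)>=1
  process E: level=1
    E->A: in-degree(A)=0, level(A)=2, enqueue
    E->C: in-degree(C)=1, level(C)>=2
  process A: level=2
    A->C: in-degree(C)=0, level(C)=3, enqueue
  process C: level=3
    C->B: in-degree(B)=0, level(B)=4, enqueue
  process B: level=4
All levels: A:2, B:4, C:3, D:0, E:1, F:0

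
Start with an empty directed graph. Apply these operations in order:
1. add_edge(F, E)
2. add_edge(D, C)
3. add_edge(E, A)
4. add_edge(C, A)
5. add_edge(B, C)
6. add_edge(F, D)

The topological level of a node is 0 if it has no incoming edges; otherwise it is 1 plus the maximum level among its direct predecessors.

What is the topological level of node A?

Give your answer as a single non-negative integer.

Op 1: add_edge(F, E). Edges now: 1
Op 2: add_edge(D, C). Edges now: 2
Op 3: add_edge(E, A). Edges now: 3
Op 4: add_edge(C, A). Edges now: 4
Op 5: add_edge(B, C). Edges now: 5
Op 6: add_edge(F, D). Edges now: 6
Compute levels (Kahn BFS):
  sources (in-degree 0): B, F
  process B: level=0
    B->C: in-degree(C)=1, level(C)>=1
  process F: level=0
    F->D: in-degree(D)=0, level(D)=1, enqueue
    F->E: in-degree(E)=0, level(E)=1, enqueue
  process D: level=1
    D->C: in-degree(C)=0, level(C)=2, enqueue
  process E: level=1
    E->A: in-degree(A)=1, level(A)>=2
  process C: level=2
    C->A: in-degree(A)=0, level(A)=3, enqueue
  process A: level=3
All levels: A:3, B:0, C:2, D:1, E:1, F:0
level(A) = 3

Answer: 3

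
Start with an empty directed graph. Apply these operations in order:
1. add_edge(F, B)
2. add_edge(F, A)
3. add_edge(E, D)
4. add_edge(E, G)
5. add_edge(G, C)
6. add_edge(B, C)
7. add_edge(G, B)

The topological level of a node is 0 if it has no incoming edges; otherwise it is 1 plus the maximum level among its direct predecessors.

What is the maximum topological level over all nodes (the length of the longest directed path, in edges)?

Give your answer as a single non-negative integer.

Op 1: add_edge(F, B). Edges now: 1
Op 2: add_edge(F, A). Edges now: 2
Op 3: add_edge(E, D). Edges now: 3
Op 4: add_edge(E, G). Edges now: 4
Op 5: add_edge(G, C). Edges now: 5
Op 6: add_edge(B, C). Edges now: 6
Op 7: add_edge(G, B). Edges now: 7
Compute levels (Kahn BFS):
  sources (in-degree 0): E, F
  process E: level=0
    E->D: in-degree(D)=0, level(D)=1, enqueue
    E->G: in-degree(G)=0, level(G)=1, enqueue
  process F: level=0
    F->A: in-degree(A)=0, level(A)=1, enqueue
    F->B: in-degree(B)=1, level(B)>=1
  process D: level=1
  process G: level=1
    G->B: in-degree(B)=0, level(B)=2, enqueue
    G->C: in-degree(C)=1, level(C)>=2
  process A: level=1
  process B: level=2
    B->C: in-degree(C)=0, level(C)=3, enqueue
  process C: level=3
All levels: A:1, B:2, C:3, D:1, E:0, F:0, G:1
max level = 3

Answer: 3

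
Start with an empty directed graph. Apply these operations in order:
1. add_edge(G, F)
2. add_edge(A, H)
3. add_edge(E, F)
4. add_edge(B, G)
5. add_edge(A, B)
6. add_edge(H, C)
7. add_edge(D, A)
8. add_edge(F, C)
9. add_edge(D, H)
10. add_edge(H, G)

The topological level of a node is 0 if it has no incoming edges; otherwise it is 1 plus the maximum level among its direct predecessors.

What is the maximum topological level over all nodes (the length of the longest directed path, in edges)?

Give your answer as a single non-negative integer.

Answer: 5

Derivation:
Op 1: add_edge(G, F). Edges now: 1
Op 2: add_edge(A, H). Edges now: 2
Op 3: add_edge(E, F). Edges now: 3
Op 4: add_edge(B, G). Edges now: 4
Op 5: add_edge(A, B). Edges now: 5
Op 6: add_edge(H, C). Edges now: 6
Op 7: add_edge(D, A). Edges now: 7
Op 8: add_edge(F, C). Edges now: 8
Op 9: add_edge(D, H). Edges now: 9
Op 10: add_edge(H, G). Edges now: 10
Compute levels (Kahn BFS):
  sources (in-degree 0): D, E
  process D: level=0
    D->A: in-degree(A)=0, level(A)=1, enqueue
    D->H: in-degree(H)=1, level(H)>=1
  process E: level=0
    E->F: in-degree(F)=1, level(F)>=1
  process A: level=1
    A->B: in-degree(B)=0, level(B)=2, enqueue
    A->H: in-degree(H)=0, level(H)=2, enqueue
  process B: level=2
    B->G: in-degree(G)=1, level(G)>=3
  process H: level=2
    H->C: in-degree(C)=1, level(C)>=3
    H->G: in-degree(G)=0, level(G)=3, enqueue
  process G: level=3
    G->F: in-degree(F)=0, level(F)=4, enqueue
  process F: level=4
    F->C: in-degree(C)=0, level(C)=5, enqueue
  process C: level=5
All levels: A:1, B:2, C:5, D:0, E:0, F:4, G:3, H:2
max level = 5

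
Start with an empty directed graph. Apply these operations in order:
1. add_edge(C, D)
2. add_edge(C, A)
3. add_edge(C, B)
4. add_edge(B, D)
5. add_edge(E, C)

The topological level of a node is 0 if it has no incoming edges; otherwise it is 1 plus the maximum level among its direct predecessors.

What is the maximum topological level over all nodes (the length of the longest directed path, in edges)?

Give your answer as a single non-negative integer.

Op 1: add_edge(C, D). Edges now: 1
Op 2: add_edge(C, A). Edges now: 2
Op 3: add_edge(C, B). Edges now: 3
Op 4: add_edge(B, D). Edges now: 4
Op 5: add_edge(E, C). Edges now: 5
Compute levels (Kahn BFS):
  sources (in-degree 0): E
  process E: level=0
    E->C: in-degree(C)=0, level(C)=1, enqueue
  process C: level=1
    C->A: in-degree(A)=0, level(A)=2, enqueue
    C->B: in-degree(B)=0, level(B)=2, enqueue
    C->D: in-degree(D)=1, level(D)>=2
  process A: level=2
  process B: level=2
    B->D: in-degree(D)=0, level(D)=3, enqueue
  process D: level=3
All levels: A:2, B:2, C:1, D:3, E:0
max level = 3

Answer: 3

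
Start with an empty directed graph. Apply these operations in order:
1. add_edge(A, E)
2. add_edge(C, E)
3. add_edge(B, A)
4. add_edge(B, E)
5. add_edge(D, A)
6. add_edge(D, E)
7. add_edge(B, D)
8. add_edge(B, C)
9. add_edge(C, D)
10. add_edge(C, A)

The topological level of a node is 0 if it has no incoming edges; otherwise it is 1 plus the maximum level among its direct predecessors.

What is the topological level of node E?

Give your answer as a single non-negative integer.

Op 1: add_edge(A, E). Edges now: 1
Op 2: add_edge(C, E). Edges now: 2
Op 3: add_edge(B, A). Edges now: 3
Op 4: add_edge(B, E). Edges now: 4
Op 5: add_edge(D, A). Edges now: 5
Op 6: add_edge(D, E). Edges now: 6
Op 7: add_edge(B, D). Edges now: 7
Op 8: add_edge(B, C). Edges now: 8
Op 9: add_edge(C, D). Edges now: 9
Op 10: add_edge(C, A). Edges now: 10
Compute levels (Kahn BFS):
  sources (in-degree 0): B
  process B: level=0
    B->A: in-degree(A)=2, level(A)>=1
    B->C: in-degree(C)=0, level(C)=1, enqueue
    B->D: in-degree(D)=1, level(D)>=1
    B->E: in-degree(E)=3, level(E)>=1
  process C: level=1
    C->A: in-degree(A)=1, level(A)>=2
    C->D: in-degree(D)=0, level(D)=2, enqueue
    C->E: in-degree(E)=2, level(E)>=2
  process D: level=2
    D->A: in-degree(A)=0, level(A)=3, enqueue
    D->E: in-degree(E)=1, level(E)>=3
  process A: level=3
    A->E: in-degree(E)=0, level(E)=4, enqueue
  process E: level=4
All levels: A:3, B:0, C:1, D:2, E:4
level(E) = 4

Answer: 4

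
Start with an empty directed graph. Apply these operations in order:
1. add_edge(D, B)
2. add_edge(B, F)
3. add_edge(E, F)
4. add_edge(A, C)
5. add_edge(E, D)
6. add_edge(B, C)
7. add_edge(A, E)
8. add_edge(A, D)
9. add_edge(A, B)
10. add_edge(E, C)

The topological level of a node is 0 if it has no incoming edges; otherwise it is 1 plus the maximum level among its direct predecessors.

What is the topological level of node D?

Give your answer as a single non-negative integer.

Op 1: add_edge(D, B). Edges now: 1
Op 2: add_edge(B, F). Edges now: 2
Op 3: add_edge(E, F). Edges now: 3
Op 4: add_edge(A, C). Edges now: 4
Op 5: add_edge(E, D). Edges now: 5
Op 6: add_edge(B, C). Edges now: 6
Op 7: add_edge(A, E). Edges now: 7
Op 8: add_edge(A, D). Edges now: 8
Op 9: add_edge(A, B). Edges now: 9
Op 10: add_edge(E, C). Edges now: 10
Compute levels (Kahn BFS):
  sources (in-degree 0): A
  process A: level=0
    A->B: in-degree(B)=1, level(B)>=1
    A->C: in-degree(C)=2, level(C)>=1
    A->D: in-degree(D)=1, level(D)>=1
    A->E: in-degree(E)=0, level(E)=1, enqueue
  process E: level=1
    E->C: in-degree(C)=1, level(C)>=2
    E->D: in-degree(D)=0, level(D)=2, enqueue
    E->F: in-degree(F)=1, level(F)>=2
  process D: level=2
    D->B: in-degree(B)=0, level(B)=3, enqueue
  process B: level=3
    B->C: in-degree(C)=0, level(C)=4, enqueue
    B->F: in-degree(F)=0, level(F)=4, enqueue
  process C: level=4
  process F: level=4
All levels: A:0, B:3, C:4, D:2, E:1, F:4
level(D) = 2

Answer: 2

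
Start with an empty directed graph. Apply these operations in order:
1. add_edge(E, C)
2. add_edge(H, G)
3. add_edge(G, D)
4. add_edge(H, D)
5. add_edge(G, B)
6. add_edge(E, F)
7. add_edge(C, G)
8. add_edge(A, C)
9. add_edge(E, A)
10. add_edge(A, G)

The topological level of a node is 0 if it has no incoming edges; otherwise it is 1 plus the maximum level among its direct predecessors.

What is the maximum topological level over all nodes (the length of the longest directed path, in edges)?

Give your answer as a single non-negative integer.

Answer: 4

Derivation:
Op 1: add_edge(E, C). Edges now: 1
Op 2: add_edge(H, G). Edges now: 2
Op 3: add_edge(G, D). Edges now: 3
Op 4: add_edge(H, D). Edges now: 4
Op 5: add_edge(G, B). Edges now: 5
Op 6: add_edge(E, F). Edges now: 6
Op 7: add_edge(C, G). Edges now: 7
Op 8: add_edge(A, C). Edges now: 8
Op 9: add_edge(E, A). Edges now: 9
Op 10: add_edge(A, G). Edges now: 10
Compute levels (Kahn BFS):
  sources (in-degree 0): E, H
  process E: level=0
    E->A: in-degree(A)=0, level(A)=1, enqueue
    E->C: in-degree(C)=1, level(C)>=1
    E->F: in-degree(F)=0, level(F)=1, enqueue
  process H: level=0
    H->D: in-degree(D)=1, level(D)>=1
    H->G: in-degree(G)=2, level(G)>=1
  process A: level=1
    A->C: in-degree(C)=0, level(C)=2, enqueue
    A->G: in-degree(G)=1, level(G)>=2
  process F: level=1
  process C: level=2
    C->G: in-degree(G)=0, level(G)=3, enqueue
  process G: level=3
    G->B: in-degree(B)=0, level(B)=4, enqueue
    G->D: in-degree(D)=0, level(D)=4, enqueue
  process B: level=4
  process D: level=4
All levels: A:1, B:4, C:2, D:4, E:0, F:1, G:3, H:0
max level = 4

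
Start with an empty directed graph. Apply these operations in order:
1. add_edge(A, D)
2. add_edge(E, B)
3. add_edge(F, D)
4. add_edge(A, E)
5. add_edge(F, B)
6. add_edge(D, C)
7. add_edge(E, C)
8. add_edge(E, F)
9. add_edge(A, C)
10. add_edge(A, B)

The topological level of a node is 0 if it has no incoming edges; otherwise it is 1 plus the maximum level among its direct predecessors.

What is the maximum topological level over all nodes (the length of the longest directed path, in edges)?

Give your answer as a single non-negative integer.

Answer: 4

Derivation:
Op 1: add_edge(A, D). Edges now: 1
Op 2: add_edge(E, B). Edges now: 2
Op 3: add_edge(F, D). Edges now: 3
Op 4: add_edge(A, E). Edges now: 4
Op 5: add_edge(F, B). Edges now: 5
Op 6: add_edge(D, C). Edges now: 6
Op 7: add_edge(E, C). Edges now: 7
Op 8: add_edge(E, F). Edges now: 8
Op 9: add_edge(A, C). Edges now: 9
Op 10: add_edge(A, B). Edges now: 10
Compute levels (Kahn BFS):
  sources (in-degree 0): A
  process A: level=0
    A->B: in-degree(B)=2, level(B)>=1
    A->C: in-degree(C)=2, level(C)>=1
    A->D: in-degree(D)=1, level(D)>=1
    A->E: in-degree(E)=0, level(E)=1, enqueue
  process E: level=1
    E->B: in-degree(B)=1, level(B)>=2
    E->C: in-degree(C)=1, level(C)>=2
    E->F: in-degree(F)=0, level(F)=2, enqueue
  process F: level=2
    F->B: in-degree(B)=0, level(B)=3, enqueue
    F->D: in-degree(D)=0, level(D)=3, enqueue
  process B: level=3
  process D: level=3
    D->C: in-degree(C)=0, level(C)=4, enqueue
  process C: level=4
All levels: A:0, B:3, C:4, D:3, E:1, F:2
max level = 4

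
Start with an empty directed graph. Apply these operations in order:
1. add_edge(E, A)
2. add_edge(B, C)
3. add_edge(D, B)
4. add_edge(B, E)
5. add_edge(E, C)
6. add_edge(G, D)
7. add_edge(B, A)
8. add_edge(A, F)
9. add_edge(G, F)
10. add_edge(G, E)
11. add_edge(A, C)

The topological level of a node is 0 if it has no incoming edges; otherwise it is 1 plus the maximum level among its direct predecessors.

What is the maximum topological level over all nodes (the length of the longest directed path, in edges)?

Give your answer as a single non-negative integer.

Op 1: add_edge(E, A). Edges now: 1
Op 2: add_edge(B, C). Edges now: 2
Op 3: add_edge(D, B). Edges now: 3
Op 4: add_edge(B, E). Edges now: 4
Op 5: add_edge(E, C). Edges now: 5
Op 6: add_edge(G, D). Edges now: 6
Op 7: add_edge(B, A). Edges now: 7
Op 8: add_edge(A, F). Edges now: 8
Op 9: add_edge(G, F). Edges now: 9
Op 10: add_edge(G, E). Edges now: 10
Op 11: add_edge(A, C). Edges now: 11
Compute levels (Kahn BFS):
  sources (in-degree 0): G
  process G: level=0
    G->D: in-degree(D)=0, level(D)=1, enqueue
    G->E: in-degree(E)=1, level(E)>=1
    G->F: in-degree(F)=1, level(F)>=1
  process D: level=1
    D->B: in-degree(B)=0, level(B)=2, enqueue
  process B: level=2
    B->A: in-degree(A)=1, level(A)>=3
    B->C: in-degree(C)=2, level(C)>=3
    B->E: in-degree(E)=0, level(E)=3, enqueue
  process E: level=3
    E->A: in-degree(A)=0, level(A)=4, enqueue
    E->C: in-degree(C)=1, level(C)>=4
  process A: level=4
    A->C: in-degree(C)=0, level(C)=5, enqueue
    A->F: in-degree(F)=0, level(F)=5, enqueue
  process C: level=5
  process F: level=5
All levels: A:4, B:2, C:5, D:1, E:3, F:5, G:0
max level = 5

Answer: 5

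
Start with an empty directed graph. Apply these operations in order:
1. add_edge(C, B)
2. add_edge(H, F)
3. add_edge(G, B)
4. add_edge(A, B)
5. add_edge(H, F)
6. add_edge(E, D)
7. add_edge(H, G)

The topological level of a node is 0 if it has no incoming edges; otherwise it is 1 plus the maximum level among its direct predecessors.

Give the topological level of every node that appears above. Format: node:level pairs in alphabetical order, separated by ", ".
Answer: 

Op 1: add_edge(C, B). Edges now: 1
Op 2: add_edge(H, F). Edges now: 2
Op 3: add_edge(G, B). Edges now: 3
Op 4: add_edge(A, B). Edges now: 4
Op 5: add_edge(H, F) (duplicate, no change). Edges now: 4
Op 6: add_edge(E, D). Edges now: 5
Op 7: add_edge(H, G). Edges now: 6
Compute levels (Kahn BFS):
  sources (in-degree 0): A, C, E, H
  process A: level=0
    A->B: in-degree(B)=2, level(B)>=1
  process C: level=0
    C->B: in-degree(B)=1, level(B)>=1
  process E: level=0
    E->D: in-degree(D)=0, level(D)=1, enqueue
  process H: level=0
    H->F: in-degree(F)=0, level(F)=1, enqueue
    H->G: in-degree(G)=0, level(G)=1, enqueue
  process D: level=1
  process F: level=1
  process G: level=1
    G->B: in-degree(B)=0, level(B)=2, enqueue
  process B: level=2
All levels: A:0, B:2, C:0, D:1, E:0, F:1, G:1, H:0

Answer: A:0, B:2, C:0, D:1, E:0, F:1, G:1, H:0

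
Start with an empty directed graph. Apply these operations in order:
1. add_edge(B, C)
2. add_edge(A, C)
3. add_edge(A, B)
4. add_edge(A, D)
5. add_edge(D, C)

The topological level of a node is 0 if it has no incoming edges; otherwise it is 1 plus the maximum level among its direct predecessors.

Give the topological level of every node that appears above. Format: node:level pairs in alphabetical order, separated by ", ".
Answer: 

Op 1: add_edge(B, C). Edges now: 1
Op 2: add_edge(A, C). Edges now: 2
Op 3: add_edge(A, B). Edges now: 3
Op 4: add_edge(A, D). Edges now: 4
Op 5: add_edge(D, C). Edges now: 5
Compute levels (Kahn BFS):
  sources (in-degree 0): A
  process A: level=0
    A->B: in-degree(B)=0, level(B)=1, enqueue
    A->C: in-degree(C)=2, level(C)>=1
    A->D: in-degree(D)=0, level(D)=1, enqueue
  process B: level=1
    B->C: in-degree(C)=1, level(C)>=2
  process D: level=1
    D->C: in-degree(C)=0, level(C)=2, enqueue
  process C: level=2
All levels: A:0, B:1, C:2, D:1

Answer: A:0, B:1, C:2, D:1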